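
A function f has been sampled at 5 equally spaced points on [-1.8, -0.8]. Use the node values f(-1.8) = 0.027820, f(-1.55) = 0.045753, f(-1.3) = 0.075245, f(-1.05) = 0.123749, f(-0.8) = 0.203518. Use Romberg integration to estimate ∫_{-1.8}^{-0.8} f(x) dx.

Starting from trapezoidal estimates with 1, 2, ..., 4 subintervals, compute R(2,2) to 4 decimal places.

0.0883

R(0,0) (trapezoid, 1 panel, h=1.0000): 0.115669
R(1,0) (trapezoid, 2 panels, h=0.5000): 0.095457
R(2,0) (trapezoid, 4 panels, h=0.2500): 0.090104
R(1,1) = 0.095457 + (0.095457 − 0.115669)/3 = 0.088720
R(2,1) = 0.090104 + (0.090104 − 0.095457)/3 = 0.088320
R(2,2) = 0.088320 + (0.088320 − 0.088720)/15 = 0.088293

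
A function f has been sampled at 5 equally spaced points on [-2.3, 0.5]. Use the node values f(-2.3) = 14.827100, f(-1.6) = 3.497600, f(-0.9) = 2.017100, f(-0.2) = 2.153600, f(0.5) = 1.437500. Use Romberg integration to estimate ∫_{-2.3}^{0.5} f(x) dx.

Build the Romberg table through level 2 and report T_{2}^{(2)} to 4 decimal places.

T_{0}^{(0)} (trapezoid, 1 panel, h=2.8000): 22.770440
T_{1}^{(0)} (trapezoid, 2 panels, h=1.4000): 14.209160
T_{2}^{(0)} (trapezoid, 4 panels, h=0.7000): 11.060420
T_{1}^{(1)} = 14.209160 + (14.209160 − 22.770440)/3 = 11.355400
T_{2}^{(1)} = 11.060420 + (11.060420 − 14.209160)/3 = 10.010840
T_{2}^{(2)} = 10.010840 + (10.010840 − 11.355400)/15 = 9.921203

9.9212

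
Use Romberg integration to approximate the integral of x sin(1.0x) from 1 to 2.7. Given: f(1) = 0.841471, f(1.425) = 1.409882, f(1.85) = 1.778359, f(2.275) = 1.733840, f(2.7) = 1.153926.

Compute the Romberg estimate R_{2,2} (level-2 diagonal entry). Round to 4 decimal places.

2.5671

R_{0,0} (trapezoid, 1 panel, h=1.7000): 1.696087
R_{1,0} (trapezoid, 2 panels, h=0.8500): 2.359649
R_{2,0} (trapezoid, 4 panels, h=0.4250): 2.515906
R_{1,1} = 2.359649 + (2.359649 − 1.696087)/3 = 2.580836
R_{2,1} = 2.515906 + (2.515906 − 2.359649)/3 = 2.567992
R_{2,2} = 2.567992 + (2.567992 − 2.580836)/15 = 2.567136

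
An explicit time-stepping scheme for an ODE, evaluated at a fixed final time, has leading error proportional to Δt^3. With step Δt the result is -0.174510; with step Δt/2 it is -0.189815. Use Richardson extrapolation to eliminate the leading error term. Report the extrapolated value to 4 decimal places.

-0.1920

The leading error scales as Δt^3; refining by a factor of 2 reduces it by 2^3 = 8.
Extrapolated value = (8·A(Δt/2) − A(Δt)) / (8 − 1)
= (8·(-0.189815) − (-0.174510)) / 7
= -1.344010 / 7 = -0.192001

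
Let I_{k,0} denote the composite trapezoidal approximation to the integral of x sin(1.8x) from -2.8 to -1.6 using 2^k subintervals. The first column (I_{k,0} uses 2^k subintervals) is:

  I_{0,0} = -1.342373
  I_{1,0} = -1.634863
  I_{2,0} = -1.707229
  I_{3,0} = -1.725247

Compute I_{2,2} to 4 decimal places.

-1.7313

I_{1,1} = -1.634863 + (-1.634863 − (-1.342373))/3 = -1.732360
I_{2,1} = -1.707229 + (-1.707229 − (-1.634863))/3 = -1.731351
I_{2,2} = -1.731351 + (-1.731351 − (-1.732360))/15 = -1.731284
(Column j=1 coincides with Simpson's rule on the same nodes.)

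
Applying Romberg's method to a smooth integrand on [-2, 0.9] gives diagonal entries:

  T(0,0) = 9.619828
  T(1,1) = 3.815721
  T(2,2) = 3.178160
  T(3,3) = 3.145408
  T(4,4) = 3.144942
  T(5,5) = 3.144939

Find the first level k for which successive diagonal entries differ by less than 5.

k = 2

|T(1,1) − T(0,0)| = 5.804107 ≥ 5
|T(2,2) − T(1,1)| = 0.637561 < 5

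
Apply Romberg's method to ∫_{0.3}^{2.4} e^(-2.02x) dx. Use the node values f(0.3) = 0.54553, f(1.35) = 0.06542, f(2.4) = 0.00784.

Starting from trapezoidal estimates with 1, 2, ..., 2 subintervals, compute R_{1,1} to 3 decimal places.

R_{0,0} (trapezoid, 1 panel, h=2.1000): 0.58104
R_{1,0} (trapezoid, 2 panels, h=1.0500): 0.35921
R_{1,1} = 0.35921 + (0.35921 − 0.58104)/3 = 0.28527

0.285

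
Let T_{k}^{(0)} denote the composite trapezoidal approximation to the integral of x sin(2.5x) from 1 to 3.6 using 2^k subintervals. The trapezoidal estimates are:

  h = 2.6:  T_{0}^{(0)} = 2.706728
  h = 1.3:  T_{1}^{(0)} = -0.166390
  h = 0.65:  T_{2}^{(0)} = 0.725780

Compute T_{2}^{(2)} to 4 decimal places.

T_{1}^{(1)} = -0.166390 + (-0.166390 − 2.706728)/3 = -1.124096
T_{2}^{(1)} = 0.725780 + (0.725780 − (-0.166390))/3 = 1.023170
T_{2}^{(2)} = (16·1.023170 − (-1.124096)) / 15 = 1.166321

1.1663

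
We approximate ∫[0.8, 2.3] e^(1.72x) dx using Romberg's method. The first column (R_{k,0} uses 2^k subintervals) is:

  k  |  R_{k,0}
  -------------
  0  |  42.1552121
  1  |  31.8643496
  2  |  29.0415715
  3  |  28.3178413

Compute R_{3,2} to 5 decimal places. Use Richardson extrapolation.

Richardson extrapolation on the trapezoidal column (denominator 4−1=3):
R_{2,1} = (4·29.0415715 − 31.8643496) / 3 = 28.1006455
R_{3,1} = 28.3178413 + (28.3178413 − 29.0415715)/3 = 28.0765979
R_{3,2} = (16·28.0765979 − 28.1006455) / 15 = 28.0749947

28.07499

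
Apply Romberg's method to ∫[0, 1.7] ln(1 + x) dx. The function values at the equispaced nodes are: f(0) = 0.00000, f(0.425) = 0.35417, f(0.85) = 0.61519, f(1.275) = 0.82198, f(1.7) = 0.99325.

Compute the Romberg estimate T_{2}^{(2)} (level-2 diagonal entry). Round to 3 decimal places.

T_{0}^{(0)} (trapezoid, 1 panel, h=1.7000): 0.84426
T_{1}^{(0)} (trapezoid, 2 panels, h=0.8500): 0.94504
T_{2}^{(0)} (trapezoid, 4 panels, h=0.4250): 0.97239
T_{1}^{(1)} = 0.94504 + (0.94504 − 0.84426)/3 = 0.97863
T_{2}^{(1)} = 0.97239 + (0.97239 − 0.94504)/3 = 0.98151
T_{2}^{(2)} = 0.98151 + (0.98151 − 0.97863)/15 = 0.98170

0.982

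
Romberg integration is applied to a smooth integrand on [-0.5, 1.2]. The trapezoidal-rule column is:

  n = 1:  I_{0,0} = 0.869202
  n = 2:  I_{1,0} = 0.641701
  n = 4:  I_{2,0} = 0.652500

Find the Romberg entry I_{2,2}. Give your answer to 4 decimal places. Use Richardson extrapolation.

0.6621

I_{1,1} = (4·0.641701 − 0.869202) / 3 = 0.565867
I_{2,1} = 0.652500 + (0.652500 − 0.641701)/3 = 0.656100
I_{2,2} = (16·0.656100 − 0.565867) / 15 = 0.662116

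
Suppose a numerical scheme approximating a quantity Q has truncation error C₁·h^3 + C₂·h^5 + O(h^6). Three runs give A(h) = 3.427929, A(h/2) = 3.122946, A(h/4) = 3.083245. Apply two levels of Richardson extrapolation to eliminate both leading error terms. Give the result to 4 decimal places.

3.0775

First eliminate the h^3 term (factor 2^3 = 8):
  B₁ = (8·3.122946 − 3.427929)/7 = 3.079377
  B₂ = (8·3.083245 − 3.122946)/7 = 3.077573
Then eliminate the h^5 term (factor 2^5 = 32):
  (32·3.077573 − 3.079377)/31 = 3.077515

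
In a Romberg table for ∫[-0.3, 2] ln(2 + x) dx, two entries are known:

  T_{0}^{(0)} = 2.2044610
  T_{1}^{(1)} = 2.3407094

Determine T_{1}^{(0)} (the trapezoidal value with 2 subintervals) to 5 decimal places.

From T_{1}^{(1)} = (4·T_{1}^{(0)} − T_{0}^{(0)})/3, solve for T_{1}^{(0)}:
4·T_{1}^{(0)} = 3·2.3407094 + 2.2044610 = 9.2265892
T_{1}^{(0)} = 2.3066473

2.30665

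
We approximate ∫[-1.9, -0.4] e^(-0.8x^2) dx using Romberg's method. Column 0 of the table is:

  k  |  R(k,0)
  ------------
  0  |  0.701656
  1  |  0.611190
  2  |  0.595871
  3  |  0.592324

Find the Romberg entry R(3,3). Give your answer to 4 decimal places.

R(1,1) = (4·0.611190 − 0.701656) / 3 = 0.581035
R(2,1) = 0.595871 + (0.595871 − 0.611190)/3 = 0.590765
R(3,1) = (4·0.592324 − 0.595871) / 3 = 0.591142
R(2,2) = (16·0.590765 − 0.581035) / 15 = 0.591414
R(3,2) = (16·0.591142 − 0.590765) / 15 = 0.591167
R(3,3) = (64·0.591167 − 0.591414) / 63 = 0.591163

0.5912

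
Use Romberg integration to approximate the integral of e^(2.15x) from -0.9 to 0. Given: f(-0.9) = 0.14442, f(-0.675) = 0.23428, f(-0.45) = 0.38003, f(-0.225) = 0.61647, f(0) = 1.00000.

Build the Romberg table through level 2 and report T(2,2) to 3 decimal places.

T(0,0) (trapezoid, 1 panel, h=0.9000): 0.51499
T(1,0) (trapezoid, 2 panels, h=0.4500): 0.42851
T(2,0) (trapezoid, 4 panels, h=0.2250): 0.40567
T(1,1) = 0.42851 + (0.42851 − 0.51499)/3 = 0.39968
T(2,1) = 0.40567 + (0.40567 − 0.42851)/3 = 0.39806
T(2,2) = 0.39806 + (0.39806 − 0.39968)/15 = 0.39795

0.398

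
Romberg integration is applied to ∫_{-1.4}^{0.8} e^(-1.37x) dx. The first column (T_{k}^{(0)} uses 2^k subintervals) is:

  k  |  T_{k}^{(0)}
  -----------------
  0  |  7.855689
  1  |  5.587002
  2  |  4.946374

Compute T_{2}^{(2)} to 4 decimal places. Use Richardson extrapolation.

Richardson extrapolation on the trapezoidal column (denominator 4−1=3):
T_{1}^{(1)} = (4·5.587002 − 7.855689) / 3 = 4.830773
T_{2}^{(1)} = (4·4.946374 − 5.587002) / 3 = 4.732831
T_{2}^{(2)} = 4.732831 + (4.732831 − 4.830773)/15 = 4.726302

4.7263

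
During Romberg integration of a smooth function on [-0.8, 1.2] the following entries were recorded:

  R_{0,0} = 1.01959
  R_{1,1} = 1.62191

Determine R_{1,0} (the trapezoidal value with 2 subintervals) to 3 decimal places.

From R_{1,1} = (4·R_{1,0} − R_{0,0})/3, solve for R_{1,0}:
4·R_{1,0} = 3·1.62191 + 1.01959 = 5.88532
R_{1,0} = 1.47133

1.471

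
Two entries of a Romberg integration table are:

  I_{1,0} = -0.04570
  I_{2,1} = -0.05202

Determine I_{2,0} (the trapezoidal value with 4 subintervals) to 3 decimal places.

-0.050

From I_{2,1} = (4·I_{2,0} − I_{1,0})/3, solve for I_{2,0}:
4·I_{2,0} = 3·(-0.05202) + (-0.04570) = -0.20176
I_{2,0} = -0.05044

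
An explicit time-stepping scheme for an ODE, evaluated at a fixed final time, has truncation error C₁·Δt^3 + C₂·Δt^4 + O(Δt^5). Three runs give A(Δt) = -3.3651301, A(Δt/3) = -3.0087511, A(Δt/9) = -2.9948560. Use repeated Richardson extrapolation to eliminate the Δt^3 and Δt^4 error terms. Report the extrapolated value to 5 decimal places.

First eliminate the Δt^3 term (factor 3^3 = 27):
  B₁ = (27·(-3.0087511) − (-3.3651301))/26 = -2.9950442
  B₂ = (27·(-2.9948560) − (-3.0087511))/26 = -2.9943216
Then eliminate the Δt^4 term (factor 3^4 = 81):
  (81·(-2.9943216) − (-2.9950442))/80 = -2.9943126

-2.99431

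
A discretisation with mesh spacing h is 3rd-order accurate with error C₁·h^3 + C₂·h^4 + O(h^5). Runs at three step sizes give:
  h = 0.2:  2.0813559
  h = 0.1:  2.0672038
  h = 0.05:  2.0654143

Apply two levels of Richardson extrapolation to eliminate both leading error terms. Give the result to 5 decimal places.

First eliminate the h^3 term (factor 2^3 = 8):
  B₁ = (8·2.0672038 − 2.0813559)/7 = 2.0651821
  B₂ = (8·2.0654143 − 2.0672038)/7 = 2.0651587
Then eliminate the h^4 term (factor 2^4 = 16):
  (16·2.0651587 − 2.0651821)/15 = 2.0651571

2.06516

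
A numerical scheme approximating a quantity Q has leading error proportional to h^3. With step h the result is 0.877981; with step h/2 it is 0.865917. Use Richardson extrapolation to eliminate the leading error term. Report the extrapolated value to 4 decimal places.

Extrapolated value = (8·A(h/2) − A(h)) / (8 − 1)
= (8·0.865917 − 0.877981) / 7
= 6.049355 / 7 = 0.864194

0.8642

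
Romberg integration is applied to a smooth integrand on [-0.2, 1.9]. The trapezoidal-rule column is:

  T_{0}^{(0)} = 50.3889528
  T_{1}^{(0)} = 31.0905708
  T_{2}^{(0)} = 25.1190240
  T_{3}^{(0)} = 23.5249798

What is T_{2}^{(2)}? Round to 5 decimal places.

23.02656

Richardson extrapolation on the trapezoidal column (denominator 4−1=3):
T_{1}^{(1)} = 31.0905708 + (31.0905708 − 50.3889528)/3 = 24.6577768
T_{2}^{(1)} = (4·25.1190240 − 31.0905708) / 3 = 23.1285084
T_{2}^{(2)} = (16·23.1285084 − 24.6577768) / 15 = 23.0265572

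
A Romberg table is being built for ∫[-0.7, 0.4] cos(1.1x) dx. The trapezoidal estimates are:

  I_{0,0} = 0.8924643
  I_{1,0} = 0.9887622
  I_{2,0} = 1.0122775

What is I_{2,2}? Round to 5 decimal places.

Richardson extrapolation on the trapezoidal column (denominator 4−1=3):
I_{1,1} = 0.9887622 + (0.9887622 − 0.8924643)/3 = 1.0208615
I_{2,1} = (4·1.0122775 − 0.9887622) / 3 = 1.0201159
I_{2,2} = 1.0201159 + (1.0201159 − 1.0208615)/15 = 1.0200662
(Column j=1 coincides with Simpson's rule on the same nodes.)

1.02007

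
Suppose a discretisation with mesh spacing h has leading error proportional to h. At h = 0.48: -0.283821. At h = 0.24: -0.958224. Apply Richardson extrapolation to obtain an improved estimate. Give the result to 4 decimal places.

Extrapolated value = (2·A(h/2) − A(h)) / (2 − 1)
= (2·(-0.958224) − (-0.283821)) / 1
= -1.632627 / 1 = -1.632627

-1.6326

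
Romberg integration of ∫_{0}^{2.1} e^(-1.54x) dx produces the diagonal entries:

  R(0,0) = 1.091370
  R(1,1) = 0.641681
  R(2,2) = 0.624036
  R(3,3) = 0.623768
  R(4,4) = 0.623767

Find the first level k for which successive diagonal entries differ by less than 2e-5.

|R(1,1) − R(0,0)| = 0.449689 ≥ 2e-5
|R(2,2) − R(1,1)| = 0.017645 ≥ 2e-5
|R(3,3) − R(2,2)| = 0.000268 ≥ 2e-5
|R(4,4) − R(3,3)| = 0.000001 < 2e-5

k = 4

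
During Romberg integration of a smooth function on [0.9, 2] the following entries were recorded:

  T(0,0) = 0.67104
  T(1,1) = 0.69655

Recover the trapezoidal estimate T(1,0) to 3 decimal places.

From T(1,1) = (4·T(1,0) − T(0,0))/3, solve for T(1,0):
4·T(1,0) = 3·0.69655 + 0.67104 = 2.76069
T(1,0) = 0.69017

0.690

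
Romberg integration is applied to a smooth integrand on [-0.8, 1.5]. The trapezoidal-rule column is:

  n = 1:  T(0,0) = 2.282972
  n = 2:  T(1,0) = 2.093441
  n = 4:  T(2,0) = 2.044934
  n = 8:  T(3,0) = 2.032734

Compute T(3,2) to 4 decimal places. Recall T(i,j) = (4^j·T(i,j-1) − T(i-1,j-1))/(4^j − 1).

Richardson extrapolation on the trapezoidal column (denominator 4−1=3):
T(2,1) = (4·2.044934 − 2.093441) / 3 = 2.028765
T(3,1) = (4·2.032734 − 2.044934) / 3 = 2.028667
T(3,2) = 2.028667 + (2.028667 − 2.028765)/15 = 2.028660

2.0287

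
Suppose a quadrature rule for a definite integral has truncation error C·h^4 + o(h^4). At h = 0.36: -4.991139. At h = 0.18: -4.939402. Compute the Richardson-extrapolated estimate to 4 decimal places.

-4.9360

The leading error scales as h^4; refining by a factor of 2 reduces it by 2^4 = 16.
Extrapolated value = (16·A(h/2) − A(h)) / (16 − 1)
= (16·(-4.939402) − (-4.991139)) / 15
= -74.039293 / 15 = -4.935953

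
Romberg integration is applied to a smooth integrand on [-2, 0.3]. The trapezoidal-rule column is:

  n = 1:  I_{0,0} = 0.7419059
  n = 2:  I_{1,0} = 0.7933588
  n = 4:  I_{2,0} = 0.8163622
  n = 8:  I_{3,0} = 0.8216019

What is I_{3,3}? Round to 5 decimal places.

0.82328

Richardson extrapolation on the trapezoidal column (denominator 4−1=3):
I_{1,1} = 0.7933588 + (0.7933588 − 0.7419059)/3 = 0.8105098
I_{2,1} = 0.8163622 + (0.8163622 − 0.7933588)/3 = 0.8240300
I_{3,1} = 0.8216019 + (0.8216019 − 0.8163622)/3 = 0.8233485
I_{2,2} = 0.8240300 + (0.8240300 − 0.8105098)/15 = 0.8249313
I_{3,2} = 0.8233485 + (0.8233485 − 0.8240300)/15 = 0.8233031
I_{3,3} = (64·0.8233031 − 0.8249313) / 63 = 0.8232773
(Column j=1 coincides with Simpson's rule on the same nodes.)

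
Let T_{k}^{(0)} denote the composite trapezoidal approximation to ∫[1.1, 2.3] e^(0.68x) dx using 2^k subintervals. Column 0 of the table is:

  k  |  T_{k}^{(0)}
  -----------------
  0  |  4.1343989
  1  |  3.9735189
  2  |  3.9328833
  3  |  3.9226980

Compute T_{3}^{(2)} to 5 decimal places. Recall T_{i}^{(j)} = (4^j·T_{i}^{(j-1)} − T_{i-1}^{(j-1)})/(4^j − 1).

Richardson extrapolation on the trapezoidal column (denominator 4−1=3):
T_{2}^{(1)} = 3.9328833 + (3.9328833 − 3.9735189)/3 = 3.9193381
T_{3}^{(1)} = 3.9226980 + (3.9226980 − 3.9328833)/3 = 3.9193029
T_{3}^{(2)} = 3.9193029 + (3.9193029 − 3.9193381)/15 = 3.9193006

3.91930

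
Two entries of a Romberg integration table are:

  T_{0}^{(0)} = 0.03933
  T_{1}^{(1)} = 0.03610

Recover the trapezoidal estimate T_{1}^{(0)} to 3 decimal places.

0.037

From T_{1}^{(1)} = (4·T_{1}^{(0)} − T_{0}^{(0)})/3, solve for T_{1}^{(0)}:
4·T_{1}^{(0)} = 3·0.03610 + 0.03933 = 0.14763
T_{1}^{(0)} = 0.03691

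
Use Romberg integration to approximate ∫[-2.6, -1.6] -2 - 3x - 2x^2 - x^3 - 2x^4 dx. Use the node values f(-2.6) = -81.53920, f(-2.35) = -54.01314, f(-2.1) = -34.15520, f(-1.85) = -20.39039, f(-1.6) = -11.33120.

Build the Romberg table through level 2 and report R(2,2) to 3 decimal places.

R(0,0) (trapezoid, 1 panel, h=1.0000): -46.43520
R(1,0) (trapezoid, 2 panels, h=0.5000): -40.29520
R(2,0) (trapezoid, 4 panels, h=0.2500): -38.74848
R(1,1) = -40.29520 + (-40.29520 − (-46.43520))/3 = -38.24853
R(2,1) = -38.74848 + (-38.74848 − (-40.29520))/3 = -38.23291
R(2,2) = -38.23291 + (-38.23291 − (-38.24853))/15 = -38.23187

-38.232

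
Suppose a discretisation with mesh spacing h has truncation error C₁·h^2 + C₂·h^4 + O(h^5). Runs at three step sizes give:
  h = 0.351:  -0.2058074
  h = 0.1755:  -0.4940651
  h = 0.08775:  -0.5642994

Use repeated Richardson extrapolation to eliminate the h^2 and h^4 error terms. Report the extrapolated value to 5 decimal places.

-0.58755

First eliminate the h^2 term (factor 2^2 = 4):
  B₁ = (4·(-0.4940651) − (-0.2058074))/3 = -0.5901510
  B₂ = (4·(-0.5642994) − (-0.4940651))/3 = -0.5877108
Then eliminate the h^4 term (factor 2^4 = 16):
  (16·(-0.5877108) − (-0.5901510))/15 = -0.5875481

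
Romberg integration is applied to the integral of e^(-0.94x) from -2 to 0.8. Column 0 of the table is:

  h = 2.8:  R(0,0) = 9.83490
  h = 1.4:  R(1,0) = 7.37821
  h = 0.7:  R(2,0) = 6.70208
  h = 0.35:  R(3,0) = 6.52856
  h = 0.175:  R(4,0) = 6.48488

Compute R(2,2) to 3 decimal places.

Richardson extrapolation on the trapezoidal column (denominator 4−1=3):
R(1,1) = 7.37821 + (7.37821 − 9.83490)/3 = 6.55931
R(2,1) = (4·6.70208 − 7.37821) / 3 = 6.47670
R(2,2) = 6.47670 + (6.47670 − 6.55931)/15 = 6.47119

6.471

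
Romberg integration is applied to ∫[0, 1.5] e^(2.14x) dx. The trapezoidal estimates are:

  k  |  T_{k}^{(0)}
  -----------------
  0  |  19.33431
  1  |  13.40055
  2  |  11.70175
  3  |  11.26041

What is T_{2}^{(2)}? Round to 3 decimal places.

11.116

T_{1}^{(1)} = 13.40055 + (13.40055 − 19.33431)/3 = 11.42263
T_{2}^{(1)} = 11.70175 + (11.70175 − 13.40055)/3 = 11.13548
T_{2}^{(2)} = (16·11.13548 − 11.42263) / 15 = 11.11634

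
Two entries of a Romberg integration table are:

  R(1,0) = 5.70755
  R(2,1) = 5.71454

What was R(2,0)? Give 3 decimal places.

5.713

From R(2,1) = (4·R(2,0) − R(1,0))/3, solve for R(2,0):
4·R(2,0) = 3·5.71454 + 5.70755 = 22.85117
R(2,0) = 5.71279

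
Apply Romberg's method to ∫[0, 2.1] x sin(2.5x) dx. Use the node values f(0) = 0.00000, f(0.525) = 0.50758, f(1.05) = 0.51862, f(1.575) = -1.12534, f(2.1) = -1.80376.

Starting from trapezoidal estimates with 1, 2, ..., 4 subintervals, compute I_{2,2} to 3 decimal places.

-0.611

I_{0,0} (trapezoid, 1 panel, h=2.1000): -1.89395
I_{1,0} (trapezoid, 2 panels, h=1.0500): -0.40242
I_{2,0} (trapezoid, 4 panels, h=0.5250): -0.52554
I_{1,1} = -0.40242 + (-0.40242 − (-1.89395))/3 = 0.09476
I_{2,1} = -0.52554 + (-0.52554 − (-0.40242))/3 = -0.56658
I_{2,2} = -0.56658 + (-0.56658 − 0.09476)/15 = -0.61067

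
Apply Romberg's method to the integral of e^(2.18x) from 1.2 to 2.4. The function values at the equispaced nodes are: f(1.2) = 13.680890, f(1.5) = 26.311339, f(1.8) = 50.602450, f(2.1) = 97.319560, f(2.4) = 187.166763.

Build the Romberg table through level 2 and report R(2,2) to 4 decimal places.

R(0,0) (trapezoid, 1 panel, h=1.2000): 120.508592
R(1,0) (trapezoid, 2 panels, h=0.6000): 90.615766
R(2,0) (trapezoid, 4 panels, h=0.3000): 82.397153
R(1,1) = 90.615766 + (90.615766 − 120.508592)/3 = 80.651491
R(2,1) = 82.397153 + (82.397153 − 90.615766)/3 = 79.657615
R(2,2) = 79.657615 + (79.657615 − 80.651491)/15 = 79.591357

79.5914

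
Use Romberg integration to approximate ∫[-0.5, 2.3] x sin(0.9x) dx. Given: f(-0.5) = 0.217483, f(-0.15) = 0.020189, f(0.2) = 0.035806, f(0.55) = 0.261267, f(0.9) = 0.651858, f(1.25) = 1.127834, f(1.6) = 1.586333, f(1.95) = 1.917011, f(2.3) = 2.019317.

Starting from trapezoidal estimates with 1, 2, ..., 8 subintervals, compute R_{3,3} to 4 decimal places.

2.3441

R_{0,0} (trapezoid, 1 panel, h=2.8000): 3.131520
R_{1,0} (trapezoid, 2 panels, h=1.4000): 2.478361
R_{2,0} (trapezoid, 4 panels, h=0.7000): 2.374678
R_{3,0} (trapezoid, 8 panels, h=0.3500): 2.351544
R_{1,1} = 2.478361 + (2.478361 − 3.131520)/3 = 2.260641
R_{2,1} = 2.374678 + (2.374678 − 2.478361)/3 = 2.340117
R_{3,1} = 2.351544 + (2.351544 − 2.374678)/3 = 2.343833
R_{2,2} = 2.340117 + (2.340117 − 2.260641)/15 = 2.345415
R_{3,2} = 2.343833 + (2.343833 − 2.340117)/15 = 2.344081
R_{3,3} = 2.344081 + (2.344081 − 2.345415)/63 = 2.344060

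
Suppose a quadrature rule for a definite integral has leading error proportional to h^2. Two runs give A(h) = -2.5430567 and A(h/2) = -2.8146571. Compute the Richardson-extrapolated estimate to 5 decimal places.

-2.90519

The leading error scales as h^2; refining by a factor of 2 reduces it by 2^2 = 4.
Extrapolated value = (4·A(h/2) − A(h)) / (4 − 1)
= (4·(-2.8146571) − (-2.5430567)) / 3
= -8.7155717 / 3 = -2.9051906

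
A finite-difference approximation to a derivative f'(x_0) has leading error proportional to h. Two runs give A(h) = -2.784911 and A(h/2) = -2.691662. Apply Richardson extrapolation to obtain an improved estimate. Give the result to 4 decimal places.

-2.5984

Extrapolated value = (2·A(h/2) − A(h)) / (2 − 1)
= (2·(-2.691662) − (-2.784911)) / 1
= -2.598413 / 1 = -2.598413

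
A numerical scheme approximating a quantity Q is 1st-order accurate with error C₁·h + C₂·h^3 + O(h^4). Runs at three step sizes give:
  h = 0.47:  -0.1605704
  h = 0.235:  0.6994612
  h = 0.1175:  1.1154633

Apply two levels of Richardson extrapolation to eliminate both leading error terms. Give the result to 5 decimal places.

1.52746

First eliminate the h term (factor 2^1 = 2):
  B₁ = (2·0.6994612 − (-0.1605704))/1 = 1.5594928
  B₂ = (2·1.1154633 − 0.6994612)/1 = 1.5314654
Then eliminate the h^3 term (factor 2^3 = 8):
  (8·1.5314654 − 1.5594928)/7 = 1.5274615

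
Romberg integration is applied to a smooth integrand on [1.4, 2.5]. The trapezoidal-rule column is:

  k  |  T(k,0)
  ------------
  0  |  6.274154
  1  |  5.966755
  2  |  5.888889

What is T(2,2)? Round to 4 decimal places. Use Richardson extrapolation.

5.8628

T(1,1) = (4·5.966755 − 6.274154) / 3 = 5.864289
T(2,1) = 5.888889 + (5.888889 − 5.966755)/3 = 5.862934
T(2,2) = (16·5.862934 − 5.864289) / 15 = 5.862844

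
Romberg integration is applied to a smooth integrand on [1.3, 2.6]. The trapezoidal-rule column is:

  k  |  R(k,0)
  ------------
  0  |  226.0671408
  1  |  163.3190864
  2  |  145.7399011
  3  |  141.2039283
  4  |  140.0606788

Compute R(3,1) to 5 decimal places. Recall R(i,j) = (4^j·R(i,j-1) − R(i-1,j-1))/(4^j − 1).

Richardson extrapolation on the trapezoidal column (denominator 4−1=3):
R(3,1) = (4·141.2039283 − 145.7399011) / 3 = 139.6919374

139.69194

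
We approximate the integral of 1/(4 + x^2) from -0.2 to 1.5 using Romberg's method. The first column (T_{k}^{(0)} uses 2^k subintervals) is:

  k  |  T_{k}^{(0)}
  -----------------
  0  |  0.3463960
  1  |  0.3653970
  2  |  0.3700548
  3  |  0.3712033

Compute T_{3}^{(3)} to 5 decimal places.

0.37158

T_{1}^{(1)} = 0.3653970 + (0.3653970 − 0.3463960)/3 = 0.3717307
T_{2}^{(1)} = 0.3700548 + (0.3700548 − 0.3653970)/3 = 0.3716074
T_{3}^{(1)} = 0.3712033 + (0.3712033 − 0.3700548)/3 = 0.3715861
T_{2}^{(2)} = 0.3716074 + (0.3716074 − 0.3717307)/15 = 0.3715992
T_{3}^{(2)} = 0.3715861 + (0.3715861 − 0.3716074)/15 = 0.3715847
T_{3}^{(3)} = (64·0.3715847 − 0.3715992) / 63 = 0.3715845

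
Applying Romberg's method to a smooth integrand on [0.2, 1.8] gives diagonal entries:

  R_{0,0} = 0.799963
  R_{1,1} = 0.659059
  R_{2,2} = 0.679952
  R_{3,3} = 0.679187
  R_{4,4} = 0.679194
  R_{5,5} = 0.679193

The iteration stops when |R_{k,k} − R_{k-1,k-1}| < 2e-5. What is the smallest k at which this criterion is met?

|R_{1,1} − R_{0,0}| = 0.140904 ≥ 2e-5
|R_{2,2} − R_{1,1}| = 0.020893 ≥ 2e-5
|R_{3,3} − R_{2,2}| = 0.000765 ≥ 2e-5
|R_{4,4} − R_{3,3}| = 0.000007 < 2e-5

k = 4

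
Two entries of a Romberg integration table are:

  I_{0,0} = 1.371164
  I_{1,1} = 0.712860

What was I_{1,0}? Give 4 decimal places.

0.8774

From I_{1,1} = (4·I_{1,0} − I_{0,0})/3, solve for I_{1,0}:
4·I_{1,0} = 3·0.712860 + 1.371164 = 3.509744
I_{1,0} = 0.877436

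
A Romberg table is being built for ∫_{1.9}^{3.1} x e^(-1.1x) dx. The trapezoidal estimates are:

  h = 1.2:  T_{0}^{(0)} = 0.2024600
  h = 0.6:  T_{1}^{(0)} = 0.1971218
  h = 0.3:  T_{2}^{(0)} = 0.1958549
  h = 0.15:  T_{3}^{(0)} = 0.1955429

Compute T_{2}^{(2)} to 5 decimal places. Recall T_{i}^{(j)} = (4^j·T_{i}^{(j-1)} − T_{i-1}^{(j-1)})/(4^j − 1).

T_{1}^{(1)} = (4·0.1971218 − 0.2024600) / 3 = 0.1953424
T_{2}^{(1)} = 0.1958549 + (0.1958549 − 0.1971218)/3 = 0.1954326
T_{2}^{(2)} = (16·0.1954326 − 0.1953424) / 15 = 0.1954386

0.19544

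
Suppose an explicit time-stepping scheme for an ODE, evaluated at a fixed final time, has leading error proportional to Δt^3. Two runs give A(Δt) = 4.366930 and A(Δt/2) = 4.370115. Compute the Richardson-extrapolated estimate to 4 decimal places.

The leading error scales as Δt^3; refining by a factor of 2 reduces it by 2^3 = 8.
Extrapolated value = (8·A(Δt/2) − A(Δt)) / (8 − 1)
= (8·4.370115 − 4.366930) / 7
= 30.593990 / 7 = 4.370570

4.3706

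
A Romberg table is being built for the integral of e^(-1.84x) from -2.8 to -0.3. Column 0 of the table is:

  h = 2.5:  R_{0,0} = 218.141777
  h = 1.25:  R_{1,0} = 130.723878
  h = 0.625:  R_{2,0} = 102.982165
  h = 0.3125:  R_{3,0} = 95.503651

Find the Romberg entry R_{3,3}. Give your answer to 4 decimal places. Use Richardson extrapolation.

Richardson extrapolation on the trapezoidal column (denominator 4−1=3):
R_{1,1} = 130.723878 + (130.723878 − 218.141777)/3 = 101.584578
R_{2,1} = (4·102.982165 − 130.723878) / 3 = 93.734927
R_{3,1} = 95.503651 + (95.503651 − 102.982165)/3 = 93.010813
R_{2,2} = (16·93.734927 − 101.584578) / 15 = 93.211617
R_{3,2} = (16·93.010813 − 93.734927) / 15 = 92.962539
R_{3,3} = 92.962539 + (92.962539 − 93.211617)/63 = 92.958585

92.9586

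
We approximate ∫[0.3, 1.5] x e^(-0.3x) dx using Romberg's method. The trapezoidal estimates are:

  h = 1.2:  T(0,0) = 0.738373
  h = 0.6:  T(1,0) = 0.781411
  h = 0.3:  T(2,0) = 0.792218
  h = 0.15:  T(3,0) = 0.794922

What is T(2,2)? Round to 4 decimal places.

0.7958

Richardson extrapolation on the trapezoidal column (denominator 4−1=3):
T(1,1) = 0.781411 + (0.781411 − 0.738373)/3 = 0.795757
T(2,1) = (4·0.792218 − 0.781411) / 3 = 0.795820
T(2,2) = 0.795820 + (0.795820 − 0.795757)/15 = 0.795824
(Column j=1 coincides with Simpson's rule on the same nodes.)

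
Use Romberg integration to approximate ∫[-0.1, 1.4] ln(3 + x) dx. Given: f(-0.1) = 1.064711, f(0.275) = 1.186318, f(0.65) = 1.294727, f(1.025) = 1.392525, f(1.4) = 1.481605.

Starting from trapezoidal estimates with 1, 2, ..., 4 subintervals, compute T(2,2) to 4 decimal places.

T(0,0) (trapezoid, 1 panel, h=1.5000): 1.909737
T(1,0) (trapezoid, 2 panels, h=0.7500): 1.925914
T(2,0) (trapezoid, 4 panels, h=0.3750): 1.930023
T(1,1) = 1.925914 + (1.925914 − 1.909737)/3 = 1.931306
T(2,1) = 1.930023 + (1.930023 − 1.925914)/3 = 1.931393
T(2,2) = 1.931393 + (1.931393 − 1.931306)/15 = 1.931399

1.9314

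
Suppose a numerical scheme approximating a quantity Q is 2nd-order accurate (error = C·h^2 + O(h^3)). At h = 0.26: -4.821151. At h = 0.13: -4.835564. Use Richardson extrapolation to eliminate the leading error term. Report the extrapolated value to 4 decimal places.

The leading error scales as h^2; refining by a factor of 2 reduces it by 2^2 = 4.
Extrapolated value = (4·A(h/2) − A(h)) / (4 − 1)
= (4·(-4.835564) − (-4.821151)) / 3
= -14.521105 / 3 = -4.840368

-4.8404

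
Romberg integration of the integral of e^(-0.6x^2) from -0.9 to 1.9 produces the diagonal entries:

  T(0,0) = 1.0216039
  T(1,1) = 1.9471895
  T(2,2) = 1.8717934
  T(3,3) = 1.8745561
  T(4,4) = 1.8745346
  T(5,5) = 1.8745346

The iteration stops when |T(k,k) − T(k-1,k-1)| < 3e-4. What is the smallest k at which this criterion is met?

k = 4

|T(1,1) − T(0,0)| = 0.9255856 ≥ 3e-4
|T(2,2) − T(1,1)| = 0.0753961 ≥ 3e-4
|T(3,3) − T(2,2)| = 0.0027627 ≥ 3e-4
|T(4,4) − T(3,3)| = 0.0000215 < 3e-4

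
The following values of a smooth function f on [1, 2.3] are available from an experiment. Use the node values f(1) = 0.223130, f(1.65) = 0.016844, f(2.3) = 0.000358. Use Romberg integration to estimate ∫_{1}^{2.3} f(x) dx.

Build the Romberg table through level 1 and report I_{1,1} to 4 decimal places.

0.0630

I_{0,0} (trapezoid, 1 panel, h=1.3000): 0.145267
I_{1,0} (trapezoid, 2 panels, h=0.6500): 0.083582
I_{1,1} = 0.083582 + (0.083582 − 0.145267)/3 = 0.063020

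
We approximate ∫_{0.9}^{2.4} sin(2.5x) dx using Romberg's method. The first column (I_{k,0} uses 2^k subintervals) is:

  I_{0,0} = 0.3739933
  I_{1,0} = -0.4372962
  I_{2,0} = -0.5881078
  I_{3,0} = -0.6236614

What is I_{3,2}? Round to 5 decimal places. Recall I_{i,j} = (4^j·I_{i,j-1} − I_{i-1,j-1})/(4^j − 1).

I_{2,1} = -0.5881078 + (-0.5881078 − (-0.4372962))/3 = -0.6383783
I_{3,1} = -0.6236614 + (-0.6236614 − (-0.5881078))/3 = -0.6355126
I_{3,2} = -0.6355126 + (-0.6355126 − (-0.6383783))/15 = -0.6353216

-0.63532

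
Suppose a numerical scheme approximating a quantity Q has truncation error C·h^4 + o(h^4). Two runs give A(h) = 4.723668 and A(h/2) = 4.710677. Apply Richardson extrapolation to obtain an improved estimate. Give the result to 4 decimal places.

The leading error scales as h^4; refining by a factor of 2 reduces it by 2^4 = 16.
Extrapolated value = (16·A(h/2) − A(h)) / (16 − 1)
= (16·4.710677 − 4.723668) / 15
= 70.647164 / 15 = 4.709811

4.7098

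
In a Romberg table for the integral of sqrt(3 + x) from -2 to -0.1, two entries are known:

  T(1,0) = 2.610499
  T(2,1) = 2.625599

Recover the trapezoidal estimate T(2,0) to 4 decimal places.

From T(2,1) = (4·T(2,0) − T(1,0))/3, solve for T(2,0):
4·T(2,0) = 3·2.625599 + 2.610499 = 10.487296
T(2,0) = 2.621824

2.6218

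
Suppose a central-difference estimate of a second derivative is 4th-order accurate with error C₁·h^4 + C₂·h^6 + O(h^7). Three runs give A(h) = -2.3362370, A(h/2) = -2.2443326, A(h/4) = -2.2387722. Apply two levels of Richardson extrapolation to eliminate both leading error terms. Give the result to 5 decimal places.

-2.23840

First eliminate the h^4 term (factor 2^4 = 16):
  B₁ = (16·(-2.2443326) − (-2.3362370))/15 = -2.2382056
  B₂ = (16·(-2.2387722) − (-2.2443326))/15 = -2.2384015
Then eliminate the h^6 term (factor 2^6 = 64):
  (64·(-2.2384015) − (-2.2382056))/63 = -2.2384046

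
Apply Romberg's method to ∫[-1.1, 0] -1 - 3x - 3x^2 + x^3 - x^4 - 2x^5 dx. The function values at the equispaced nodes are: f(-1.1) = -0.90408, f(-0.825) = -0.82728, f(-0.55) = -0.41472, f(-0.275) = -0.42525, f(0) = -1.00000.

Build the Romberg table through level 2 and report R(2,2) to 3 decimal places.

-0.714

R(0,0) (trapezoid, 1 panel, h=1.1000): -1.04724
R(1,0) (trapezoid, 2 panels, h=0.5500): -0.75172
R(2,0) (trapezoid, 4 panels, h=0.2750): -0.72030
R(1,1) = -0.75172 + (-0.75172 − (-1.04724))/3 = -0.65321
R(2,1) = -0.72030 + (-0.72030 − (-0.75172))/3 = -0.70983
R(2,2) = -0.70983 + (-0.70983 − (-0.65321))/15 = -0.71360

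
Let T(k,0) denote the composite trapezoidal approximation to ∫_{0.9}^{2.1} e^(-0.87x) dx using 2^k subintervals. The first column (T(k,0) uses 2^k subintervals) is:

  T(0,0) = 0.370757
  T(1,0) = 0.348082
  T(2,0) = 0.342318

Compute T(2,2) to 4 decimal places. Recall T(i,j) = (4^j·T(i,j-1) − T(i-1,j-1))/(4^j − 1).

0.3404

Richardson extrapolation on the trapezoidal column (denominator 4−1=3):
T(1,1) = (4·0.348082 − 0.370757) / 3 = 0.340524
T(2,1) = (4·0.342318 − 0.348082) / 3 = 0.340397
T(2,2) = (16·0.340397 − 0.340524) / 15 = 0.340389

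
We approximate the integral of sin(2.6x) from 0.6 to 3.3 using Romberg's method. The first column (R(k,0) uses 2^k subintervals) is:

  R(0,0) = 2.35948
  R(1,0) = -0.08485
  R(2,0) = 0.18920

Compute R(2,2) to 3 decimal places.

0.359

Richardson extrapolation on the trapezoidal column (denominator 4−1=3):
R(1,1) = (4·(-0.08485) − 2.35948) / 3 = -0.89963
R(2,1) = 0.18920 + (0.18920 − (-0.08485))/3 = 0.28055
R(2,2) = 0.28055 + (0.28055 − (-0.89963))/15 = 0.35923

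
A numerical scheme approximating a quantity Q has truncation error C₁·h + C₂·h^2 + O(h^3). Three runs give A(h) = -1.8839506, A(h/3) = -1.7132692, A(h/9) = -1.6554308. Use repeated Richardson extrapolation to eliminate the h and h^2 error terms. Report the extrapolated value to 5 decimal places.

First eliminate the h term (factor 3^1 = 3):
  B₁ = (3·(-1.7132692) − (-1.8839506))/2 = -1.6279285
  B₂ = (3·(-1.6554308) − (-1.7132692))/2 = -1.6265116
Then eliminate the h^2 term (factor 3^2 = 9):
  (9·(-1.6265116) − (-1.6279285))/8 = -1.6263345

-1.62633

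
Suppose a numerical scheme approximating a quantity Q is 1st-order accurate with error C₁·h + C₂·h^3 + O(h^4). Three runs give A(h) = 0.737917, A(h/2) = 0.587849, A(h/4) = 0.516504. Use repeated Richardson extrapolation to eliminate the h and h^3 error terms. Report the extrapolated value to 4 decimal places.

First eliminate the h term (factor 2^1 = 2):
  B₁ = (2·0.587849 − 0.737917)/1 = 0.437781
  B₂ = (2·0.516504 − 0.587849)/1 = 0.445159
Then eliminate the h^3 term (factor 2^3 = 8):
  (8·0.445159 − 0.437781)/7 = 0.446213

0.4462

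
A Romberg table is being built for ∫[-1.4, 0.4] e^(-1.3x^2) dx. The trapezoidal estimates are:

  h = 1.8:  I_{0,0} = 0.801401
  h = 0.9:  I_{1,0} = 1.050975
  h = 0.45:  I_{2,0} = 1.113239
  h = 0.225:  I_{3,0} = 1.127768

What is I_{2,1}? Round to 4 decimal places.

1.1340

Richardson extrapolation on the trapezoidal column (denominator 4−1=3):
I_{2,1} = 1.113239 + (1.113239 − 1.050975)/3 = 1.133994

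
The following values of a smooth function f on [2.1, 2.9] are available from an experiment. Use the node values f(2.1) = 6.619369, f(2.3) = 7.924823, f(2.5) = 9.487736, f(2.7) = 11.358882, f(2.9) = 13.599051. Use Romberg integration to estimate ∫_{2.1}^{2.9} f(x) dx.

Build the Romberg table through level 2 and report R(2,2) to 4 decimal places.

7.7552

R(0,0) (trapezoid, 1 panel, h=0.8000): 8.087368
R(1,0) (trapezoid, 2 panels, h=0.4000): 7.838778
R(2,0) (trapezoid, 4 panels, h=0.2000): 7.776130
R(1,1) = 7.838778 + (7.838778 − 8.087368)/3 = 7.755915
R(2,1) = 7.776130 + (7.776130 − 7.838778)/3 = 7.755247
R(2,2) = 7.755247 + (7.755247 − 7.755915)/15 = 7.755202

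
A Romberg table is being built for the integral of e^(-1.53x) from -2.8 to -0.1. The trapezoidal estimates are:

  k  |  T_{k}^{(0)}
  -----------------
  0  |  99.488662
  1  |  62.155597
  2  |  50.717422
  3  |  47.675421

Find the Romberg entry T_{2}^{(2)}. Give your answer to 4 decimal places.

46.7176

T_{1}^{(1)} = (4·62.155597 − 99.488662) / 3 = 49.711242
T_{2}^{(1)} = 50.717422 + (50.717422 − 62.155597)/3 = 46.904697
T_{2}^{(2)} = 46.904697 + (46.904697 − 49.711242)/15 = 46.717594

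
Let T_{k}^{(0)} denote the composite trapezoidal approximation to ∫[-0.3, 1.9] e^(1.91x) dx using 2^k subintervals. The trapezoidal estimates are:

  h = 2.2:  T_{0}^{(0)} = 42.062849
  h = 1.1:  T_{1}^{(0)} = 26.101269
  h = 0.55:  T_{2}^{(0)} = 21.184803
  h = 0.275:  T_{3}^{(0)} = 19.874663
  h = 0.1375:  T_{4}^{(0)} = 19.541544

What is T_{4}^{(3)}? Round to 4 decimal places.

Richardson extrapolation on the trapezoidal column (denominator 4−1=3):
T_{2}^{(1)} = (4·21.184803 − 26.101269) / 3 = 19.545981
T_{3}^{(1)} = (4·19.874663 − 21.184803) / 3 = 19.437950
T_{4}^{(1)} = (4·19.541544 − 19.874663) / 3 = 19.430504
T_{3}^{(2)} = 19.437950 + (19.437950 − 19.545981)/15 = 19.430748
T_{4}^{(2)} = (16·19.430504 − 19.437950) / 15 = 19.430008
T_{4}^{(3)} = 19.430008 + (19.430008 − 19.430748)/63 = 19.429996
(Column j=1 coincides with Simpson's rule on the same nodes.)

19.4300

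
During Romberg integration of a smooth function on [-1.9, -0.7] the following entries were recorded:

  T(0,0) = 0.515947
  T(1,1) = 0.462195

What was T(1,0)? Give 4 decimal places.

From T(1,1) = (4·T(1,0) − T(0,0))/3, solve for T(1,0):
4·T(1,0) = 3·0.462195 + 0.515947 = 1.902532
T(1,0) = 0.475633

0.4756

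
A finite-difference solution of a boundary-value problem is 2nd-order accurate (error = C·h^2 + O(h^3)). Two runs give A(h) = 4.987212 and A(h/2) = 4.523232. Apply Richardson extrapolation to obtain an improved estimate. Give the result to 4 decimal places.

4.3686

The leading error scales as h^2; refining by a factor of 2 reduces it by 2^2 = 4.
Extrapolated value = (4·A(h/2) − A(h)) / (4 − 1)
= (4·4.523232 − 4.987212) / 3
= 13.105716 / 3 = 4.368572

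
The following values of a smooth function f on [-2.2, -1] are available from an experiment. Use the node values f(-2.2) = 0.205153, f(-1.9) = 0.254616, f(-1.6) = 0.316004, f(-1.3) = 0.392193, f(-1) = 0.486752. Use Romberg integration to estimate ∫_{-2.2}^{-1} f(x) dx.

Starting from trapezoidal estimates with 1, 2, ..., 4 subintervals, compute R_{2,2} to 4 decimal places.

0.3911

R_{0,0} (trapezoid, 1 panel, h=1.2000): 0.415143
R_{1,0} (trapezoid, 2 panels, h=0.6000): 0.397174
R_{2,0} (trapezoid, 4 panels, h=0.3000): 0.392630
R_{1,1} = 0.397174 + (0.397174 − 0.415143)/3 = 0.391184
R_{2,1} = 0.392630 + (0.392630 − 0.397174)/3 = 0.391115
R_{2,2} = 0.391115 + (0.391115 − 0.391184)/15 = 0.391110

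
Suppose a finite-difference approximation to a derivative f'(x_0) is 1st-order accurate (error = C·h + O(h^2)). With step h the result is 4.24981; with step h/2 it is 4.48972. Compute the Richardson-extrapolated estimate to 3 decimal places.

The leading error scales as h; refining by a factor of 2 reduces it by 2^1 = 2.
Extrapolated value = (2·A(h/2) − A(h)) / (2 − 1)
= (2·4.48972 − 4.24981) / 1
= 4.72963 / 1 = 4.72963

4.730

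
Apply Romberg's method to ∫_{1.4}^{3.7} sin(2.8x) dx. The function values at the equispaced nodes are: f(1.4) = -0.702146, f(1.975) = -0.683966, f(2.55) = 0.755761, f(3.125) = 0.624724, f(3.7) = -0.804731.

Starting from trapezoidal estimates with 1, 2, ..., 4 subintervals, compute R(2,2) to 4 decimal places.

R(0,0) (trapezoid, 1 panel, h=2.3000): -1.732909
R(1,0) (trapezoid, 2 panels, h=1.1500): 0.002671
R(2,0) (trapezoid, 4 panels, h=0.5750): -0.032729
R(1,1) = 0.002671 + (0.002671 − (-1.732909))/3 = 0.581198
R(2,1) = -0.032729 + (-0.032729 − 0.002671)/3 = -0.044529
R(2,2) = -0.044529 + (-0.044529 − 0.581198)/15 = -0.086244

-0.0862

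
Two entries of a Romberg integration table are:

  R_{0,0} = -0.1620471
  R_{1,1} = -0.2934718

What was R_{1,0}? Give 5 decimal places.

-0.26062

From R_{1,1} = (4·R_{1,0} − R_{0,0})/3, solve for R_{1,0}:
4·R_{1,0} = 3·(-0.2934718) + (-0.1620471) = -1.0424625
R_{1,0} = -0.2606156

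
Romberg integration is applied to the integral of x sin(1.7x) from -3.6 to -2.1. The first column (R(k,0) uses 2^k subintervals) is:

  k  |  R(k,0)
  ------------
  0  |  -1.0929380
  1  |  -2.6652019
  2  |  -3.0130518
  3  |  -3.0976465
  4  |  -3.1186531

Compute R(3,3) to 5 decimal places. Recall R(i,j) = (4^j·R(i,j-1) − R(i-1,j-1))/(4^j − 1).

R(1,1) = -2.6652019 + (-2.6652019 − (-1.0929380))/3 = -3.1892899
R(2,1) = (4·(-3.0130518) − (-2.6652019)) / 3 = -3.1290018
R(3,1) = (4·(-3.0976465) − (-3.0130518)) / 3 = -3.1258447
R(2,2) = -3.1290018 + (-3.1290018 − (-3.1892899))/15 = -3.1249826
R(3,2) = -3.1258447 + (-3.1258447 − (-3.1290018))/15 = -3.1256342
R(3,3) = (64·(-3.1256342) − (-3.1249826)) / 63 = -3.1256445

-3.12564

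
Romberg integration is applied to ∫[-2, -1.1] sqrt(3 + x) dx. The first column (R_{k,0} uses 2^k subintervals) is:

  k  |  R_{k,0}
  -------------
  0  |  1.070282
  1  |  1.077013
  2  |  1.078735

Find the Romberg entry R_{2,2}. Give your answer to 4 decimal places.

Richardson extrapolation on the trapezoidal column (denominator 4−1=3):
R_{1,1} = (4·1.077013 − 1.070282) / 3 = 1.079257
R_{2,1} = 1.078735 + (1.078735 − 1.077013)/3 = 1.079309
R_{2,2} = (16·1.079309 − 1.079257) / 15 = 1.079312

1.0793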